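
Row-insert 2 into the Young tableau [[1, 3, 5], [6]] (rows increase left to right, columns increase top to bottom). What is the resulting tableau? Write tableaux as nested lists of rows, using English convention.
In row 1, 2 replaces 3 (the leftmost entry greater than 2); 3 is bumped to row 2. In row 2, 3 replaces 6 (the leftmost entry greater than 3); 6 is bumped to row 3. 6 starts a new row 3. The new tableau is [[1, 2, 5], [3], [6]].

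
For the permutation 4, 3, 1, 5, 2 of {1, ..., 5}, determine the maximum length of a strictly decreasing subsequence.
3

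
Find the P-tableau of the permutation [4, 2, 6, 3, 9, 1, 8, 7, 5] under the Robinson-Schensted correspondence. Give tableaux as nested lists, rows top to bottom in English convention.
P = [[1, 3, 5], [2, 6, 7], [4, 8], [9]]

After inserting 4: P = [[4]].
After inserting 2: P = [[2], [4]].
After inserting 6: P = [[2, 6], [4]].
After inserting 3: P = [[2, 3], [4, 6]].
After inserting 9: P = [[2, 3, 9], [4, 6]].
After inserting 1: P = [[1, 3, 9], [2, 6], [4]].
After inserting 8: P = [[1, 3, 8], [2, 6, 9], [4]].
After inserting 7: P = [[1, 3, 7], [2, 6, 8], [4, 9]].
After inserting 5: P = [[1, 3, 5], [2, 6, 7], [4, 8], [9]].

So P = [[1, 3, 5], [2, 6, 7], [4, 8], [9]].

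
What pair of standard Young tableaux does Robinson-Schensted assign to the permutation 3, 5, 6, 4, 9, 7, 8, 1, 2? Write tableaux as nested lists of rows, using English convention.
Insert each entry of the permutation into P by Schensted row insertion, recording in Q the position of each new cell.

Insert 3: appended to row 1. P = [[3]].
Insert 5: appended to row 1. P = [[3, 5]].
Insert 6: appended to row 1. P = [[3, 5, 6]].
Insert 4: 4 bumps 5 from row 1; 5 starts row 2. P = [[3, 4, 6], [5]].
Insert 9: appended to row 1. P = [[3, 4, 6, 9], [5]].
Insert 7: 7 bumps 9 from row 1; 9 appends to row 2. P = [[3, 4, 6, 7], [5, 9]].
Insert 8: appended to row 1. P = [[3, 4, 6, 7, 8], [5, 9]].
Insert 1: 1 bumps 3 from row 1; 3 bumps 5 from row 2; 5 starts row 3. P = [[1, 4, 6, 7, 8], [3, 9], [5]].
Insert 2: 2 bumps 4 from row 1; 4 bumps 9 from row 2; 9 appends to row 3. P = [[1, 2, 6, 7, 8], [3, 4], [5, 9]].

So P = [[1, 2, 6, 7, 8], [3, 4], [5, 9]], Q = [[1, 2, 3, 5, 7], [4, 6], [8, 9]].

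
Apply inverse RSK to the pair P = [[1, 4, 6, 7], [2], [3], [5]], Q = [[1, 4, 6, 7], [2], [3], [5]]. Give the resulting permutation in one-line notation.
5 3 2 4 1 6 7

Reverse the RSK construction: for i from n down to 1, find the cell of Q containing i, remove the entry at that cell from P, and reverse-bump it up through P; the value ejected from row 1 is w(i).

Step i=7: Q has 7 at row 1, column 4; remove that cell from P, ejecting 7. So w(7) = 7. P is now [[1, 4, 6], [2], [3], [5]].
Step i=6: Q has 6 at row 1, column 3; remove that cell from P, ejecting 6. So w(6) = 6. P is now [[1, 4], [2], [3], [5]].
Step i=5: Q has 5 at row 4, column 1; remove 5 from row 4 of P and reverse-bump: 5 enters row 3 and ejects 3; 3 enters row 2 and ejects 2; 2 enters row 1 and ejects 1. So w(5) = 1. P is now [[2, 4], [3], [5]].
Step i=4: Q has 4 at row 1, column 2; remove that cell from P, ejecting 4. So w(4) = 4. P is now [[2], [3], [5]].
Step i=3: Q has 3 at row 3, column 1; remove 5 from row 3 of P and reverse-bump: 5 enters row 2 and ejects 3; 3 enters row 1 and ejects 2. So w(3) = 2. P is now [[3], [5]].
Step i=2: Q has 2 at row 2, column 1; remove 5 from row 2 of P and reverse-bump: 5 enters row 1 and ejects 3. So w(2) = 3. P is now [[5]].
Step i=1: Q has 1 at row 1, column 1; remove that cell from P, ejecting 5. So w(1) = 5. P is now [].

So w = 5 3 2 4 1 6 7.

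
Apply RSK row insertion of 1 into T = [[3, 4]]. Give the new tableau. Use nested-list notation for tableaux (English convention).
[[1, 4], [3]]

In row 1, 1 replaces 3 (the leftmost entry greater than 1); 3 is bumped to row 2. 3 starts a new row 2. The new tableau is [[1, 4], [3]].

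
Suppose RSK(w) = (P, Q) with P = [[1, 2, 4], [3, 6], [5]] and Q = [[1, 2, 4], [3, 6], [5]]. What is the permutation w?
Reverse the RSK construction: for i from n down to 1, find the cell of Q containing i, remove the entry at that cell from P, and reverse-bump it up through P; the value ejected from row 1 is w(i).

Step i=6: Q has 6 at row 2, column 2; remove 6 from row 2 of P and reverse-bump: 6 enters row 1 and ejects 4. So w(6) = 4. P is now [[1, 2, 6], [3], [5]].
Step i=5: Q has 5 at row 3, column 1; remove 5 from row 3 of P and reverse-bump: 5 enters row 2 and ejects 3; 3 enters row 1 and ejects 2. So w(5) = 2. P is now [[1, 3, 6], [5]].
Step i=4: Q has 4 at row 1, column 3; remove that cell from P, ejecting 6. So w(4) = 6. P is now [[1, 3], [5]].
Step i=3: Q has 3 at row 2, column 1; remove 5 from row 2 of P and reverse-bump: 5 enters row 1 and ejects 3. So w(3) = 3. P is now [[1, 5]].
Step i=2: Q has 2 at row 1, column 2; remove that cell from P, ejecting 5. So w(2) = 5. P is now [[1]].
Step i=1: Q has 1 at row 1, column 1; remove that cell from P, ejecting 1. So w(1) = 1. P is now [].

So w = 1 5 3 6 2 4.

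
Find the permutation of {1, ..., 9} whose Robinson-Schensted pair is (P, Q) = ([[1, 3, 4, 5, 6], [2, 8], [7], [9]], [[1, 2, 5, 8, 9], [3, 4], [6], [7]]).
7 9 2 3 8 4 1 5 6

Reverse the RSK construction: for i from n down to 1, find the cell of Q containing i, remove the entry at that cell from P, and reverse-bump it up through P; the value ejected from row 1 is w(i).

Step i=9: Q has 9 at row 1, column 5; remove that cell from P, ejecting 6. So w(9) = 6. P is now [[1, 3, 4, 5], [2, 8], [7], [9]].
Step i=8: Q has 8 at row 1, column 4; remove that cell from P, ejecting 5. So w(8) = 5. P is now [[1, 3, 4], [2, 8], [7], [9]].
Step i=7: Q has 7 at row 4, column 1; remove 9 from row 4 of P and reverse-bump: 9 enters row 3 and ejects 7; 7 enters row 2 and ejects 2; 2 enters row 1 and ejects 1. So w(7) = 1. P is now [[2, 3, 4], [7, 8], [9]].
Step i=6: Q has 6 at row 3, column 1; remove 9 from row 3 of P and reverse-bump: 9 enters row 2 and ejects 8; 8 enters row 1 and ejects 4. So w(6) = 4. P is now [[2, 3, 8], [7, 9]].
Step i=5: Q has 5 at row 1, column 3; remove that cell from P, ejecting 8. So w(5) = 8. P is now [[2, 3], [7, 9]].
Step i=4: Q has 4 at row 2, column 2; remove 9 from row 2 of P and reverse-bump: 9 enters row 1 and ejects 3. So w(4) = 3. P is now [[2, 9], [7]].
Step i=3: Q has 3 at row 2, column 1; remove 7 from row 2 of P and reverse-bump: 7 enters row 1 and ejects 2. So w(3) = 2. P is now [[7, 9]].
Step i=2: Q has 2 at row 1, column 2; remove that cell from P, ejecting 9. So w(2) = 9. P is now [[7]].
Step i=1: Q has 1 at row 1, column 1; remove that cell from P, ejecting 7. So w(1) = 7. P is now [].

So w = 7 9 2 3 8 4 1 5 6.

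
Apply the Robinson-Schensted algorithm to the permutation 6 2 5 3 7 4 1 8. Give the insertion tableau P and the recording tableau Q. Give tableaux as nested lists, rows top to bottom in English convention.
P = [[1, 3, 4, 8], [2, 7], [5], [6]], Q = [[1, 3, 5, 8], [2, 6], [4], [7]]

Insert each entry of the permutation into P by Schensted row insertion, recording in Q the position of each new cell.

Insert 6: appended to row 1. P = [[6]], Q = [[1]].
Insert 2: 2 bumps 6 from row 1; 6 starts row 2. P = [[2], [6]], Q = [[1], [2]].
Insert 5: appended to row 1. P = [[2, 5], [6]], Q = [[1, 3], [2]].
Insert 3: 3 bumps 5 from row 1; 5 bumps 6 from row 2; 6 starts row 3. P = [[2, 3], [5], [6]], Q = [[1, 3], [2], [4]].
Insert 7: appended to row 1. P = [[2, 3, 7], [5], [6]], Q = [[1, 3, 5], [2], [4]].
Insert 4: 4 bumps 7 from row 1; 7 appends to row 2. P = [[2, 3, 4], [5, 7], [6]], Q = [[1, 3, 5], [2, 6], [4]].
Insert 1: 1 bumps 2 from row 1; 2 bumps 5 from row 2; 5 bumps 6 from row 3; 6 starts row 4. P = [[1, 3, 4], [2, 7], [5], [6]], Q = [[1, 3, 5], [2, 6], [4], [7]].
Insert 8: appended to row 1. P = [[1, 3, 4, 8], [2, 7], [5], [6]], Q = [[1, 3, 5, 8], [2, 6], [4], [7]].

So P = [[1, 3, 4, 8], [2, 7], [5], [6]], Q = [[1, 3, 5, 8], [2, 6], [4], [7]].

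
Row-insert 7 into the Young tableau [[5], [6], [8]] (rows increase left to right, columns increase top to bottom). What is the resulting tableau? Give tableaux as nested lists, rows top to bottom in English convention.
7 is larger than every entry of row 1, so it is appended to row 1. The new tableau is [[5, 7], [6], [8]].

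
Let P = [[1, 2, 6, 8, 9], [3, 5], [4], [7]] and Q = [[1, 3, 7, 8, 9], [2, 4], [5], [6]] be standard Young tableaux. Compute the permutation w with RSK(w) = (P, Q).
Reverse the RSK construction: for i from n down to 1, find the cell of Q containing i, remove the entry at that cell from P, and reverse-bump it up through P; the value ejected from row 1 is w(i).

Step i=9: Q has 9 at row 1, column 5; remove that cell from P, ejecting 9. So w(9) = 9. P is now [[1, 2, 6, 8], [3, 5], [4], [7]].
Step i=8: Q has 8 at row 1, column 4; remove that cell from P, ejecting 8. So w(8) = 8. P is now [[1, 2, 6], [3, 5], [4], [7]].
Step i=7: Q has 7 at row 1, column 3; remove that cell from P, ejecting 6. So w(7) = 6. P is now [[1, 2], [3, 5], [4], [7]].
Step i=6: Q has 6 at row 4, column 1; remove 7 from row 4 of P and reverse-bump: 7 enters row 3 and ejects 4; 4 enters row 2 and ejects 3; 3 enters row 1 and ejects 2. So w(6) = 2. P is now [[1, 3], [4, 5], [7]].
Step i=5: Q has 5 at row 3, column 1; remove 7 from row 3 of P and reverse-bump: 7 enters row 2 and ejects 5; 5 enters row 1 and ejects 3. So w(5) = 3. P is now [[1, 5], [4, 7]].
Step i=4: Q has 4 at row 2, column 2; remove 7 from row 2 of P and reverse-bump: 7 enters row 1 and ejects 5. So w(4) = 5. P is now [[1, 7], [4]].
Step i=3: Q has 3 at row 1, column 2; remove that cell from P, ejecting 7. So w(3) = 7. P is now [[1], [4]].
Step i=2: Q has 2 at row 2, column 1; remove 4 from row 2 of P and reverse-bump: 4 enters row 1 and ejects 1. So w(2) = 1. P is now [[4]].
Step i=1: Q has 1 at row 1, column 1; remove that cell from P, ejecting 4. So w(1) = 4. P is now [].

So w = 4 1 7 5 3 2 6 8 9.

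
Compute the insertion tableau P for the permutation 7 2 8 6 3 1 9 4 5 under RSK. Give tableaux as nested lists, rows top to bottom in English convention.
Insert 7: appended to row 1. P = [[7]].
Insert 2: 2 bumps 7 from row 1; 7 starts row 2. P = [[2], [7]].
Insert 8: appended to row 1. P = [[2, 8], [7]].
Insert 6: 6 bumps 8 from row 1; 8 appends to row 2. P = [[2, 6], [7, 8]].
Insert 3: 3 bumps 6 from row 1; 6 bumps 7 from row 2; 7 starts row 3. P = [[2, 3], [6, 8], [7]].
Insert 1: 1 bumps 2 from row 1; 2 bumps 6 from row 2; 6 bumps 7 from row 3; 7 starts row 4. P = [[1, 3], [2, 8], [6], [7]].
Insert 9: appended to row 1. P = [[1, 3, 9], [2, 8], [6], [7]].
Insert 4: 4 bumps 9 from row 1; 9 appends to row 2. P = [[1, 3, 4], [2, 8, 9], [6], [7]].
Insert 5: appended to row 1. P = [[1, 3, 4, 5], [2, 8, 9], [6], [7]].

So P = [[1, 3, 4, 5], [2, 8, 9], [6], [7]].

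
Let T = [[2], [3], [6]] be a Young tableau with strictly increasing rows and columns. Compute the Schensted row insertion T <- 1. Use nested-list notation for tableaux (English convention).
[[1], [2], [3], [6]]

In row 1, 1 replaces 2 (the leftmost entry greater than 1); 2 is bumped to row 2. In row 2, 2 replaces 3 (the leftmost entry greater than 2); 3 is bumped to row 3. In row 3, 3 replaces 6 (the leftmost entry greater than 3); 6 is bumped to row 4. 6 starts a new row 4. The new tableau is [[1], [2], [3], [6]].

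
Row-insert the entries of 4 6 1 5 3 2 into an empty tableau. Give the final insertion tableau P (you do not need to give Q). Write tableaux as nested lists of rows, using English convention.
P = [[1, 2], [3, 5], [4], [6]]

Insert 4: appended to row 1. P = [[4]].
Insert 6: appended to row 1. P = [[4, 6]].
Insert 1: 1 bumps 4 from row 1; 4 starts row 2. P = [[1, 6], [4]].
Insert 5: 5 bumps 6 from row 1; 6 appends to row 2. P = [[1, 5], [4, 6]].
Insert 3: 3 bumps 5 from row 1; 5 bumps 6 from row 2; 6 starts row 3. P = [[1, 3], [4, 5], [6]].
Insert 2: 2 bumps 3 from row 1; 3 bumps 4 from row 2; 4 bumps 6 from row 3; 6 starts row 4. P = [[1, 2], [3, 5], [4], [6]].

So P = [[1, 2], [3, 5], [4], [6]].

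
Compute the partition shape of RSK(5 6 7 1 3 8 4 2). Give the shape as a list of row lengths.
[4, 3, 1]

Row-insert each entry into an empty tableau.

After inserting 5: P = [[5]].
After inserting 6: P = [[5, 6]].
After inserting 7: P = [[5, 6, 7]].
After inserting 1: P = [[1, 6, 7], [5]].
After inserting 3: P = [[1, 3, 7], [5, 6]].
After inserting 8: P = [[1, 3, 7, 8], [5, 6]].
After inserting 4: P = [[1, 3, 4, 8], [5, 6, 7]].
After inserting 2: P = [[1, 2, 4, 8], [3, 6, 7], [5]].

The final insertion tableau P = [[1, 2, 4, 8], [3, 6, 7], [5]] has shape [4, 3, 1].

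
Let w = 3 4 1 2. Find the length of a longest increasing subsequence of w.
2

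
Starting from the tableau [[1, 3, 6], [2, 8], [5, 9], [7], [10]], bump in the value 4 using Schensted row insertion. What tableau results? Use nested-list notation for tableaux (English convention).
In row 1, 4 replaces 6 (the leftmost entry greater than 4); 6 is bumped to row 2. In row 2, 6 replaces 8 (the leftmost entry greater than 6); 8 is bumped to row 3. In row 3, 8 replaces 9 (the leftmost entry greater than 8); 9 is bumped to row 4. 9 is appended to row 4. The new tableau is [[1, 3, 4], [2, 6], [5, 8], [7, 9], [10]].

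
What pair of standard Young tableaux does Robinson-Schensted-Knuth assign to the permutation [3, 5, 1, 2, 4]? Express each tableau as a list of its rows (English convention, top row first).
Insert each entry of the permutation into P by Schensted row insertion, recording in Q the position of each new cell.

Insert 3: appended to row 1. P = [[3]].
Insert 5: appended to row 1. P = [[3, 5]].
Insert 1: 1 bumps 3 from row 1; 3 starts row 2. P = [[1, 5], [3]].
Insert 2: 2 bumps 5 from row 1; 5 appends to row 2. P = [[1, 2], [3, 5]].
Insert 4: appended to row 1. P = [[1, 2, 4], [3, 5]].

So P = [[1, 2, 4], [3, 5]], Q = [[1, 2, 5], [3, 4]].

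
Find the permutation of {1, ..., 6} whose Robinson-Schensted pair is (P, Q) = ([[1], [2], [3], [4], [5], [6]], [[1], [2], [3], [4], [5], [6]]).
Reverse the RSK construction: for i from n down to 1, find the cell of Q containing i, remove the entry at that cell from P, and reverse-bump it up through P; the value ejected from row 1 is w(i).

Step i=6: Q has 6 at row 6, column 1; remove 6 from row 6 of P and reverse-bump: 6 enters row 5 and ejects 5; 5 enters row 4 and ejects 4; 4 enters row 3 and ejects 3; 3 enters row 2 and ejects 2; 2 enters row 1 and ejects 1. So w(6) = 1. P is now [[2], [3], [4], [5], [6]].
Step i=5: Q has 5 at row 5, column 1; remove 6 from row 5 of P and reverse-bump: 6 enters row 4 and ejects 5; 5 enters row 3 and ejects 4; 4 enters row 2 and ejects 3; 3 enters row 1 and ejects 2. So w(5) = 2. P is now [[3], [4], [5], [6]].
Step i=4: Q has 4 at row 4, column 1; remove 6 from row 4 of P and reverse-bump: 6 enters row 3 and ejects 5; 5 enters row 2 and ejects 4; 4 enters row 1 and ejects 3. So w(4) = 3. P is now [[4], [5], [6]].
Step i=3: Q has 3 at row 3, column 1; remove 6 from row 3 of P and reverse-bump: 6 enters row 2 and ejects 5; 5 enters row 1 and ejects 4. So w(3) = 4. P is now [[5], [6]].
Step i=2: Q has 2 at row 2, column 1; remove 6 from row 2 of P and reverse-bump: 6 enters row 1 and ejects 5. So w(2) = 5. P is now [[6]].
Step i=1: Q has 1 at row 1, column 1; remove that cell from P, ejecting 6. So w(1) = 6. P is now [].

So w = 6 5 4 3 2 1.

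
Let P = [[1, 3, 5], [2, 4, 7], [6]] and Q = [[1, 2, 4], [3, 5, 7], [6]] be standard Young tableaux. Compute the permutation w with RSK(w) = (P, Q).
Reverse the RSK construction: for i from n down to 1, find the cell of Q containing i, remove the entry at that cell from P, and reverse-bump it up through P; the value ejected from row 1 is w(i).

Step i=7: Q has 7 at row 2, column 3; remove 7 from row 2 of P and reverse-bump: 7 enters row 1 and ejects 5. So w(7) = 5. P is now [[1, 3, 7], [2, 4], [6]].
Step i=6: Q has 6 at row 3, column 1; remove 6 from row 3 of P and reverse-bump: 6 enters row 2 and ejects 4; 4 enters row 1 and ejects 3. So w(6) = 3. P is now [[1, 4, 7], [2, 6]].
Step i=5: Q has 5 at row 2, column 2; remove 6 from row 2 of P and reverse-bump: 6 enters row 1 and ejects 4. So w(5) = 4. P is now [[1, 6, 7], [2]].
Step i=4: Q has 4 at row 1, column 3; remove that cell from P, ejecting 7. So w(4) = 7. P is now [[1, 6], [2]].
Step i=3: Q has 3 at row 2, column 1; remove 2 from row 2 of P and reverse-bump: 2 enters row 1 and ejects 1. So w(3) = 1. P is now [[2, 6]].
Step i=2: Q has 2 at row 1, column 2; remove that cell from P, ejecting 6. So w(2) = 6. P is now [[2]].
Step i=1: Q has 1 at row 1, column 1; remove that cell from P, ejecting 2. So w(1) = 2. P is now [].

So w = 2 6 1 7 4 3 5.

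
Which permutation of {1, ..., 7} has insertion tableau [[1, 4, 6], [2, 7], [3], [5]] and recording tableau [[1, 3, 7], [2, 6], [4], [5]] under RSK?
5 3 7 2 1 4 6

Reverse the RSK construction: for i from n down to 1, find the cell of Q containing i, remove the entry at that cell from P, and reverse-bump it up through P; the value ejected from row 1 is w(i).

Step i=7: Q has 7 at row 1, column 3; remove that cell from P, ejecting 6. So w(7) = 6. P is now [[1, 4], [2, 7], [3], [5]].
Step i=6: Q has 6 at row 2, column 2; remove 7 from row 2 of P and reverse-bump: 7 enters row 1 and ejects 4. So w(6) = 4. P is now [[1, 7], [2], [3], [5]].
Step i=5: Q has 5 at row 4, column 1; remove 5 from row 4 of P and reverse-bump: 5 enters row 3 and ejects 3; 3 enters row 2 and ejects 2; 2 enters row 1 and ejects 1. So w(5) = 1. P is now [[2, 7], [3], [5]].
Step i=4: Q has 4 at row 3, column 1; remove 5 from row 3 of P and reverse-bump: 5 enters row 2 and ejects 3; 3 enters row 1 and ejects 2. So w(4) = 2. P is now [[3, 7], [5]].
Step i=3: Q has 3 at row 1, column 2; remove that cell from P, ejecting 7. So w(3) = 7. P is now [[3], [5]].
Step i=2: Q has 2 at row 2, column 1; remove 5 from row 2 of P and reverse-bump: 5 enters row 1 and ejects 3. So w(2) = 3. P is now [[5]].
Step i=1: Q has 1 at row 1, column 1; remove that cell from P, ejecting 5. So w(1) = 5. P is now [].

So w = 5 3 7 2 1 4 6.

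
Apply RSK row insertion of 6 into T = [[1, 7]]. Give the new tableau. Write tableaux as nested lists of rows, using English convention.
In row 1, 6 replaces 7 (the leftmost entry greater than 6); 7 is bumped to row 2. 7 starts a new row 2. The new tableau is [[1, 6], [7]].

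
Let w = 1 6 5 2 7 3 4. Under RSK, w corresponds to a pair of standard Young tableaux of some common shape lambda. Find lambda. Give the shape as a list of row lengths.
[4, 2, 1]

Row-insert each entry into an empty tableau.

After inserting 1: P = [[1]].
After inserting 6: P = [[1, 6]].
After inserting 5: P = [[1, 5], [6]].
After inserting 2: P = [[1, 2], [5], [6]].
After inserting 7: P = [[1, 2, 7], [5], [6]].
After inserting 3: P = [[1, 2, 3], [5, 7], [6]].
After inserting 4: P = [[1, 2, 3, 4], [5, 7], [6]].

The final insertion tableau P = [[1, 2, 3, 4], [5, 7], [6]] has shape [4, 2, 1].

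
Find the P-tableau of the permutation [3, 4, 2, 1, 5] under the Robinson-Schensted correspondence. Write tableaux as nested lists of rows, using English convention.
Insert 3: appended to row 1. P = [[3]].
Insert 4: appended to row 1. P = [[3, 4]].
Insert 2: 2 bumps 3 from row 1; 3 starts row 2. P = [[2, 4], [3]].
Insert 1: 1 bumps 2 from row 1; 2 bumps 3 from row 2; 3 starts row 3. P = [[1, 4], [2], [3]].
Insert 5: appended to row 1. P = [[1, 4, 5], [2], [3]].

So P = [[1, 4, 5], [2], [3]].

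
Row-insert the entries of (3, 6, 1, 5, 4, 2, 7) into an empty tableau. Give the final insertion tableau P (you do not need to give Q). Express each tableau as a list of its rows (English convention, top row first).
P = [[1, 2, 7], [3, 4], [5], [6]]

Insert 3: appended to row 1. P = [[3]].
Insert 6: appended to row 1. P = [[3, 6]].
Insert 1: 1 bumps 3 from row 1; 3 starts row 2. P = [[1, 6], [3]].
Insert 5: 5 bumps 6 from row 1; 6 appends to row 2. P = [[1, 5], [3, 6]].
Insert 4: 4 bumps 5 from row 1; 5 bumps 6 from row 2; 6 starts row 3. P = [[1, 4], [3, 5], [6]].
Insert 2: 2 bumps 4 from row 1; 4 bumps 5 from row 2; 5 bumps 6 from row 3; 6 starts row 4. P = [[1, 2], [3, 4], [5], [6]].
Insert 7: appended to row 1. P = [[1, 2, 7], [3, 4], [5], [6]].

So P = [[1, 2, 7], [3, 4], [5], [6]].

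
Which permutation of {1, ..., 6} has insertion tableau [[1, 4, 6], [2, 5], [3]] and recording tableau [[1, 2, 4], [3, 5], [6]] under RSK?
3 5 2 6 4 1

Reverse the RSK construction: for i from n down to 1, find the cell of Q containing i, remove the entry at that cell from P, and reverse-bump it up through P; the value ejected from row 1 is w(i).

Step i=6: Q has 6 at row 3, column 1; remove 3 from row 3 of P and reverse-bump: 3 enters row 2 and ejects 2; 2 enters row 1 and ejects 1. So w(6) = 1. P is now [[2, 4, 6], [3, 5]].
Step i=5: Q has 5 at row 2, column 2; remove 5 from row 2 of P and reverse-bump: 5 enters row 1 and ejects 4. So w(5) = 4. P is now [[2, 5, 6], [3]].
Step i=4: Q has 4 at row 1, column 3; remove that cell from P, ejecting 6. So w(4) = 6. P is now [[2, 5], [3]].
Step i=3: Q has 3 at row 2, column 1; remove 3 from row 2 of P and reverse-bump: 3 enters row 1 and ejects 2. So w(3) = 2. P is now [[3, 5]].
Step i=2: Q has 2 at row 1, column 2; remove that cell from P, ejecting 5. So w(2) = 5. P is now [[3]].
Step i=1: Q has 1 at row 1, column 1; remove that cell from P, ejecting 3. So w(1) = 3. P is now [].

So w = 3 5 2 6 4 1.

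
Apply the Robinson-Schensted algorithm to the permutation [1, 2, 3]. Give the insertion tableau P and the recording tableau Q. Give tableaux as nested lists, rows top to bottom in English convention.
Insert each entry of the permutation into P by Schensted row insertion, recording in Q the position of each new cell.

After inserting 1: P = [[1]].
After inserting 2: P = [[1, 2]].
After inserting 3: P = [[1, 2, 3]].

So P = [[1, 2, 3]], Q = [[1, 2, 3]].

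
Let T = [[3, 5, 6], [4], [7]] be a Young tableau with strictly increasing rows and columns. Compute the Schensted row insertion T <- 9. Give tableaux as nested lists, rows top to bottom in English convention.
9 is larger than every entry of row 1, so it is appended to row 1. The new tableau is [[3, 5, 6, 9], [4], [7]].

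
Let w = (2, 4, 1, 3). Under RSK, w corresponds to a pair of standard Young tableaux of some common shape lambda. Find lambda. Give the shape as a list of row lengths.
Row-insert each entry into an empty tableau.

After inserting 2: P = [[2]].
After inserting 4: P = [[2, 4]].
After inserting 1: P = [[1, 4], [2]].
After inserting 3: P = [[1, 3], [2, 4]].

The final insertion tableau P = [[1, 3], [2, 4]] has shape [2, 2].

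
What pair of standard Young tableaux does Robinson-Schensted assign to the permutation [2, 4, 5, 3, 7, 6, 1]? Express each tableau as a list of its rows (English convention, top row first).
P = [[1, 3, 5, 6], [2, 7], [4]], Q = [[1, 2, 3, 5], [4, 6], [7]]

Insert each entry of the permutation into P by Schensted row insertion, recording in Q the position of each new cell.

Insert 2: appended to row 1. P = [[2]].
Insert 4: appended to row 1. P = [[2, 4]].
Insert 5: appended to row 1. P = [[2, 4, 5]].
Insert 3: 3 bumps 4 from row 1; 4 starts row 2. P = [[2, 3, 5], [4]].
Insert 7: appended to row 1. P = [[2, 3, 5, 7], [4]].
Insert 6: 6 bumps 7 from row 1; 7 appends to row 2. P = [[2, 3, 5, 6], [4, 7]].
Insert 1: 1 bumps 2 from row 1; 2 bumps 4 from row 2; 4 starts row 3. P = [[1, 3, 5, 6], [2, 7], [4]].

So P = [[1, 3, 5, 6], [2, 7], [4]], Q = [[1, 2, 3, 5], [4, 6], [7]].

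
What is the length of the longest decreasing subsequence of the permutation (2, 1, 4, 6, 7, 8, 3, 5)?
2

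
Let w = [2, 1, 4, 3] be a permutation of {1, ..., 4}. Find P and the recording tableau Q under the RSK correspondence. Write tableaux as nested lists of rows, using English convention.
P = [[1, 3], [2, 4]], Q = [[1, 3], [2, 4]]

Insert each entry of the permutation into P by Schensted row insertion, recording in Q the position of each new cell.

Insert 2: appended to row 1. P = [[2]].
Insert 1: 1 bumps 2 from row 1; 2 starts row 2. P = [[1], [2]].
Insert 4: appended to row 1. P = [[1, 4], [2]].
Insert 3: 3 bumps 4 from row 1; 4 appends to row 2. P = [[1, 3], [2, 4]].

So P = [[1, 3], [2, 4]], Q = [[1, 3], [2, 4]].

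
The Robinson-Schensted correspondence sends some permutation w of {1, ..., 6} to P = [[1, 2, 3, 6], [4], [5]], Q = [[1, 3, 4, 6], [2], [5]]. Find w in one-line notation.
5 1 2 4 3 6

Reverse the RSK construction: for i from n down to 1, find the cell of Q containing i, remove the entry at that cell from P, and reverse-bump it up through P; the value ejected from row 1 is w(i).

Step i=6: Q has 6 at row 1, column 4; remove that cell from P, ejecting 6. So w(6) = 6. P is now [[1, 2, 3], [4], [5]].
Step i=5: Q has 5 at row 3, column 1; remove 5 from row 3 of P and reverse-bump: 5 enters row 2 and ejects 4; 4 enters row 1 and ejects 3. So w(5) = 3. P is now [[1, 2, 4], [5]].
Step i=4: Q has 4 at row 1, column 3; remove that cell from P, ejecting 4. So w(4) = 4. P is now [[1, 2], [5]].
Step i=3: Q has 3 at row 1, column 2; remove that cell from P, ejecting 2. So w(3) = 2. P is now [[1], [5]].
Step i=2: Q has 2 at row 2, column 1; remove 5 from row 2 of P and reverse-bump: 5 enters row 1 and ejects 1. So w(2) = 1. P is now [[5]].
Step i=1: Q has 1 at row 1, column 1; remove that cell from P, ejecting 5. So w(1) = 5. P is now [].

So w = 5 1 2 4 3 6.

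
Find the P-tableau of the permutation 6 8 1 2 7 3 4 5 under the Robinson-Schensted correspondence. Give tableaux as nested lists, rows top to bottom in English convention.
P = [[1, 2, 3, 4, 5], [6, 7], [8]]

Insert 6: appended to row 1. P = [[6]].
Insert 8: appended to row 1. P = [[6, 8]].
Insert 1: 1 bumps 6 from row 1; 6 starts row 2. P = [[1, 8], [6]].
Insert 2: 2 bumps 8 from row 1; 8 appends to row 2. P = [[1, 2], [6, 8]].
Insert 7: appended to row 1. P = [[1, 2, 7], [6, 8]].
Insert 3: 3 bumps 7 from row 1; 7 bumps 8 from row 2; 8 starts row 3. P = [[1, 2, 3], [6, 7], [8]].
Insert 4: appended to row 1. P = [[1, 2, 3, 4], [6, 7], [8]].
Insert 5: appended to row 1. P = [[1, 2, 3, 4, 5], [6, 7], [8]].

So P = [[1, 2, 3, 4, 5], [6, 7], [8]].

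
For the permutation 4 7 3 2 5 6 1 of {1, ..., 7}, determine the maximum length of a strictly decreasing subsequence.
4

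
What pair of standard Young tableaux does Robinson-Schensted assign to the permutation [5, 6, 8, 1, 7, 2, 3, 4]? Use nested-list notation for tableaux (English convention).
P = [[1, 2, 3, 4], [5, 6, 7], [8]], Q = [[1, 2, 3, 8], [4, 5, 7], [6]]

Insert each entry of the permutation into P by Schensted row insertion, recording in Q the position of each new cell.

Insert 5: appended to row 1. P = [[5]], Q = [[1]].
Insert 6: appended to row 1. P = [[5, 6]], Q = [[1, 2]].
Insert 8: appended to row 1. P = [[5, 6, 8]], Q = [[1, 2, 3]].
Insert 1: 1 bumps 5 from row 1; 5 starts row 2. P = [[1, 6, 8], [5]], Q = [[1, 2, 3], [4]].
Insert 7: 7 bumps 8 from row 1; 8 appends to row 2. P = [[1, 6, 7], [5, 8]], Q = [[1, 2, 3], [4, 5]].
Insert 2: 2 bumps 6 from row 1; 6 bumps 8 from row 2; 8 starts row 3. P = [[1, 2, 7], [5, 6], [8]], Q = [[1, 2, 3], [4, 5], [6]].
Insert 3: 3 bumps 7 from row 1; 7 appends to row 2. P = [[1, 2, 3], [5, 6, 7], [8]], Q = [[1, 2, 3], [4, 5, 7], [6]].
Insert 4: appended to row 1. P = [[1, 2, 3, 4], [5, 6, 7], [8]], Q = [[1, 2, 3, 8], [4, 5, 7], [6]].

So P = [[1, 2, 3, 4], [5, 6, 7], [8]], Q = [[1, 2, 3, 8], [4, 5, 7], [6]].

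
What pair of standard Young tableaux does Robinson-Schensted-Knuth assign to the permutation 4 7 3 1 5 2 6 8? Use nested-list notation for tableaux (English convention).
P = [[1, 2, 6, 8], [3, 5], [4, 7]], Q = [[1, 2, 7, 8], [3, 5], [4, 6]]

Insert each entry of the permutation into P by Schensted row insertion, recording in Q the position of each new cell.

After inserting 4: P = [[4]].
After inserting 7: P = [[4, 7]].
After inserting 3: P = [[3, 7], [4]].
After inserting 1: P = [[1, 7], [3], [4]].
After inserting 5: P = [[1, 5], [3, 7], [4]].
After inserting 2: P = [[1, 2], [3, 5], [4, 7]].
After inserting 6: P = [[1, 2, 6], [3, 5], [4, 7]].
After inserting 8: P = [[1, 2, 6, 8], [3, 5], [4, 7]].

So P = [[1, 2, 6, 8], [3, 5], [4, 7]], Q = [[1, 2, 7, 8], [3, 5], [4, 6]].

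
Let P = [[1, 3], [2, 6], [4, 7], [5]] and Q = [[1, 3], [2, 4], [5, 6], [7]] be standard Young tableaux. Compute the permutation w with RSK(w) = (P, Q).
Reverse the RSK construction: for i from n down to 1, find the cell of Q containing i, remove the entry at that cell from P, and reverse-bump it up through P; the value ejected from row 1 is w(i).

Step i=7: Q has 7 at row 4, column 1; remove 5 from row 4 of P and reverse-bump: 5 enters row 3 and ejects 4; 4 enters row 2 and ejects 2; 2 enters row 1 and ejects 1. So w(7) = 1. P is now [[2, 3], [4, 6], [5, 7]].
Step i=6: Q has 6 at row 3, column 2; remove 7 from row 3 of P and reverse-bump: 7 enters row 2 and ejects 6; 6 enters row 1 and ejects 3. So w(6) = 3. P is now [[2, 6], [4, 7], [5]].
Step i=5: Q has 5 at row 3, column 1; remove 5 from row 3 of P and reverse-bump: 5 enters row 2 and ejects 4; 4 enters row 1 and ejects 2. So w(5) = 2. P is now [[4, 6], [5, 7]].
Step i=4: Q has 4 at row 2, column 2; remove 7 from row 2 of P and reverse-bump: 7 enters row 1 and ejects 6. So w(4) = 6. P is now [[4, 7], [5]].
Step i=3: Q has 3 at row 1, column 2; remove that cell from P, ejecting 7. So w(3) = 7. P is now [[4], [5]].
Step i=2: Q has 2 at row 2, column 1; remove 5 from row 2 of P and reverse-bump: 5 enters row 1 and ejects 4. So w(2) = 4. P is now [[5]].
Step i=1: Q has 1 at row 1, column 1; remove that cell from P, ejecting 5. So w(1) = 5. P is now [].

So w = 5 4 7 6 2 3 1.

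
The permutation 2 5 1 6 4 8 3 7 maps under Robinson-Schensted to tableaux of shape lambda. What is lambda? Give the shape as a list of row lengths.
Row-insert each entry into an empty tableau.

After inserting 2: P = [[2]].
After inserting 5: P = [[2, 5]].
After inserting 1: P = [[1, 5], [2]].
After inserting 6: P = [[1, 5, 6], [2]].
After inserting 4: P = [[1, 4, 6], [2, 5]].
After inserting 8: P = [[1, 4, 6, 8], [2, 5]].
After inserting 3: P = [[1, 3, 6, 8], [2, 4], [5]].
After inserting 7: P = [[1, 3, 6, 7], [2, 4, 8], [5]].

The final insertion tableau P = [[1, 3, 6, 7], [2, 4, 8], [5]] has shape [4, 3, 1].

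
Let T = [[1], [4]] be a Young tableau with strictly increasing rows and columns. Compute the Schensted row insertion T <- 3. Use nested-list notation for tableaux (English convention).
3 is larger than every entry of row 1, so it is appended to row 1. The new tableau is [[1, 3], [4]].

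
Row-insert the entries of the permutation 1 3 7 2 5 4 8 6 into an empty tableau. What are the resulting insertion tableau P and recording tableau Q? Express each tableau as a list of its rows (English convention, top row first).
P = [[1, 2, 4, 6], [3, 5, 8], [7]], Q = [[1, 2, 3, 7], [4, 5, 8], [6]]

Insert each entry of the permutation into P by Schensted row insertion, recording in Q the position of each new cell.

Insert 1: appended to row 1. P = [[1]], Q = [[1]].
Insert 3: appended to row 1. P = [[1, 3]], Q = [[1, 2]].
Insert 7: appended to row 1. P = [[1, 3, 7]], Q = [[1, 2, 3]].
Insert 2: 2 bumps 3 from row 1; 3 starts row 2. P = [[1, 2, 7], [3]], Q = [[1, 2, 3], [4]].
Insert 5: 5 bumps 7 from row 1; 7 appends to row 2. P = [[1, 2, 5], [3, 7]], Q = [[1, 2, 3], [4, 5]].
Insert 4: 4 bumps 5 from row 1; 5 bumps 7 from row 2; 7 starts row 3. P = [[1, 2, 4], [3, 5], [7]], Q = [[1, 2, 3], [4, 5], [6]].
Insert 8: appended to row 1. P = [[1, 2, 4, 8], [3, 5], [7]], Q = [[1, 2, 3, 7], [4, 5], [6]].
Insert 6: 6 bumps 8 from row 1; 8 appends to row 2. P = [[1, 2, 4, 6], [3, 5, 8], [7]], Q = [[1, 2, 3, 7], [4, 5, 8], [6]].

So P = [[1, 2, 4, 6], [3, 5, 8], [7]], Q = [[1, 2, 3, 7], [4, 5, 8], [6]].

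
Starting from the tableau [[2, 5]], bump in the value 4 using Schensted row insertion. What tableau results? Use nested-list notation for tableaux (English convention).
In row 1, 4 replaces 5 (the leftmost entry greater than 4); 5 is bumped to row 2. 5 starts a new row 2. The new tableau is [[2, 4], [5]].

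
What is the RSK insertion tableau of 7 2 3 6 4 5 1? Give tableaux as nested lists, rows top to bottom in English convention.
P = [[1, 3, 4, 5], [2], [6], [7]]

After inserting 7: P = [[7]].
After inserting 2: P = [[2], [7]].
After inserting 3: P = [[2, 3], [7]].
After inserting 6: P = [[2, 3, 6], [7]].
After inserting 4: P = [[2, 3, 4], [6], [7]].
After inserting 5: P = [[2, 3, 4, 5], [6], [7]].
After inserting 1: P = [[1, 3, 4, 5], [2], [6], [7]].

So P = [[1, 3, 4, 5], [2], [6], [7]].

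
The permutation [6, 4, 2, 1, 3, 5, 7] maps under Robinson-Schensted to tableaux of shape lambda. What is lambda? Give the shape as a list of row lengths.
[4, 1, 1, 1]

Row-insert each entry into an empty tableau.

After inserting 6: P = [[6]].
After inserting 4: P = [[4], [6]].
After inserting 2: P = [[2], [4], [6]].
After inserting 1: P = [[1], [2], [4], [6]].
After inserting 3: P = [[1, 3], [2], [4], [6]].
After inserting 5: P = [[1, 3, 5], [2], [4], [6]].
After inserting 7: P = [[1, 3, 5, 7], [2], [4], [6]].

The final insertion tableau P = [[1, 3, 5, 7], [2], [4], [6]] has shape [4, 1, 1, 1].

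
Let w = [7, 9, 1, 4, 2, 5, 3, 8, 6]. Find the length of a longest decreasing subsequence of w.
3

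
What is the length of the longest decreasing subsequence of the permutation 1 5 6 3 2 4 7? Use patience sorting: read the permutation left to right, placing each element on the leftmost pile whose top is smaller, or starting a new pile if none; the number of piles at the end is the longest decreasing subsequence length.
3

1: new pile. tops = [1]
5: onto pile 1 (replacing 1). tops = [5]
6: onto pile 1 (replacing 5). tops = [6]
3: new pile. tops = [6, 3]
2: new pile. tops = [6, 3, 2]
4: onto pile 2 (replacing 3). tops = [6, 4, 2]
7: onto pile 1 (replacing 6). tops = [7, 4, 2]

3 piles, so the longest decreasing subsequence has length 3.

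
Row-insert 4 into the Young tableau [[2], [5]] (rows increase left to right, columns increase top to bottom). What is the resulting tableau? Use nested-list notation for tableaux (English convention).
[[2, 4], [5]]

4 is larger than every entry of row 1, so it is appended to row 1. The new tableau is [[2, 4], [5]].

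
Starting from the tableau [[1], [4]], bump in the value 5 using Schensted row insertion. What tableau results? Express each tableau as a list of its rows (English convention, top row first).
5 is larger than every entry of row 1, so it is appended to row 1. The new tableau is [[1, 5], [4]].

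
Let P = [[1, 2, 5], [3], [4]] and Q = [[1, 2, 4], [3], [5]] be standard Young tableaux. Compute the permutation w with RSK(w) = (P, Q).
Reverse the RSK construction: for i from n down to 1, find the cell of Q containing i, remove the entry at that cell from P, and reverse-bump it up through P; the value ejected from row 1 is w(i).

Step i=5: Q has 5 at row 3, column 1; remove 4 from row 3 of P and reverse-bump: 4 enters row 2 and ejects 3; 3 enters row 1 and ejects 2. So w(5) = 2. P is now [[1, 3, 5], [4]].
Step i=4: Q has 4 at row 1, column 3; remove that cell from P, ejecting 5. So w(4) = 5. P is now [[1, 3], [4]].
Step i=3: Q has 3 at row 2, column 1; remove 4 from row 2 of P and reverse-bump: 4 enters row 1 and ejects 3. So w(3) = 3. P is now [[1, 4]].
Step i=2: Q has 2 at row 1, column 2; remove that cell from P, ejecting 4. So w(2) = 4. P is now [[1]].
Step i=1: Q has 1 at row 1, column 1; remove that cell from P, ejecting 1. So w(1) = 1. P is now [].

So w = 1 4 3 5 2.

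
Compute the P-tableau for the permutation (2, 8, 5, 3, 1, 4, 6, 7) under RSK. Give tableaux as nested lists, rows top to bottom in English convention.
P = [[1, 3, 4, 6, 7], [2], [5], [8]]

Insert 2: appended to row 1. P = [[2]].
Insert 8: appended to row 1. P = [[2, 8]].
Insert 5: 5 bumps 8 from row 1; 8 starts row 2. P = [[2, 5], [8]].
Insert 3: 3 bumps 5 from row 1; 5 bumps 8 from row 2; 8 starts row 3. P = [[2, 3], [5], [8]].
Insert 1: 1 bumps 2 from row 1; 2 bumps 5 from row 2; 5 bumps 8 from row 3; 8 starts row 4. P = [[1, 3], [2], [5], [8]].
Insert 4: appended to row 1. P = [[1, 3, 4], [2], [5], [8]].
Insert 6: appended to row 1. P = [[1, 3, 4, 6], [2], [5], [8]].
Insert 7: appended to row 1. P = [[1, 3, 4, 6, 7], [2], [5], [8]].

So P = [[1, 3, 4, 6, 7], [2], [5], [8]].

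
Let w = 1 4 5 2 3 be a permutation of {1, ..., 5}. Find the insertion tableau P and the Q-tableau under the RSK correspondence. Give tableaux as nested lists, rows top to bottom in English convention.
P = [[1, 2, 3], [4, 5]], Q = [[1, 2, 3], [4, 5]]

Insert each entry of the permutation into P by Schensted row insertion, recording in Q the position of each new cell.

Insert 1: appended to row 1. P = [[1]].
Insert 4: appended to row 1. P = [[1, 4]].
Insert 5: appended to row 1. P = [[1, 4, 5]].
Insert 2: 2 bumps 4 from row 1; 4 starts row 2. P = [[1, 2, 5], [4]].
Insert 3: 3 bumps 5 from row 1; 5 appends to row 2. P = [[1, 2, 3], [4, 5]].

So P = [[1, 2, 3], [4, 5]], Q = [[1, 2, 3], [4, 5]].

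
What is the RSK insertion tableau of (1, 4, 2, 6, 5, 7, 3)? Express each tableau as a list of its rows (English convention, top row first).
Insert 1: appended to row 1. P = [[1]].
Insert 4: appended to row 1. P = [[1, 4]].
Insert 2: 2 bumps 4 from row 1; 4 starts row 2. P = [[1, 2], [4]].
Insert 6: appended to row 1. P = [[1, 2, 6], [4]].
Insert 5: 5 bumps 6 from row 1; 6 appends to row 2. P = [[1, 2, 5], [4, 6]].
Insert 7: appended to row 1. P = [[1, 2, 5, 7], [4, 6]].
Insert 3: 3 bumps 5 from row 1; 5 bumps 6 from row 2; 6 starts row 3. P = [[1, 2, 3, 7], [4, 5], [6]].

So P = [[1, 2, 3, 7], [4, 5], [6]].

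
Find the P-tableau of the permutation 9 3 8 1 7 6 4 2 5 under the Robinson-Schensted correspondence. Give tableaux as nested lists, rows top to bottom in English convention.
Insert 9: appended to row 1. P = [[9]].
Insert 3: 3 bumps 9 from row 1; 9 starts row 2. P = [[3], [9]].
Insert 8: appended to row 1. P = [[3, 8], [9]].
Insert 1: 1 bumps 3 from row 1; 3 bumps 9 from row 2; 9 starts row 3. P = [[1, 8], [3], [9]].
Insert 7: 7 bumps 8 from row 1; 8 appends to row 2. P = [[1, 7], [3, 8], [9]].
Insert 6: 6 bumps 7 from row 1; 7 bumps 8 from row 2; 8 bumps 9 from row 3; 9 starts row 4. P = [[1, 6], [3, 7], [8], [9]].
Insert 4: 4 bumps 6 from row 1; 6 bumps 7 from row 2; 7 bumps 8 from row 3; 8 bumps 9 from row 4; 9 starts row 5. P = [[1, 4], [3, 6], [7], [8], [9]].
Insert 2: 2 bumps 4 from row 1; 4 bumps 6 from row 2; 6 bumps 7 from row 3; 7 bumps 8 from row 4; 8 bumps 9 from row 5; 9 starts row 6. P = [[1, 2], [3, 4], [6], [7], [8], [9]].
Insert 5: appended to row 1. P = [[1, 2, 5], [3, 4], [6], [7], [8], [9]].

So P = [[1, 2, 5], [3, 4], [6], [7], [8], [9]].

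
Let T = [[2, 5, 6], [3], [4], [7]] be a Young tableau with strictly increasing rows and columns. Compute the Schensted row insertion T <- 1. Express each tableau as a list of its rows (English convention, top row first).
In row 1, 1 replaces 2 (the leftmost entry greater than 1); 2 is bumped to row 2. In row 2, 2 replaces 3 (the leftmost entry greater than 2); 3 is bumped to row 3. In row 3, 3 replaces 4 (the leftmost entry greater than 3); 4 is bumped to row 4. In row 4, 4 replaces 7 (the leftmost entry greater than 4); 7 is bumped to row 5. 7 starts a new row 5. The new tableau is [[1, 5, 6], [2], [3], [4], [7]].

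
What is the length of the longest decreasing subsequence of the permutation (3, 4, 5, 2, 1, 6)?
3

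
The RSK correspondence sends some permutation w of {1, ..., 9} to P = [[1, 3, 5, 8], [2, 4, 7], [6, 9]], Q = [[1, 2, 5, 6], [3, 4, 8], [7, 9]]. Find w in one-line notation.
Reverse the RSK construction: for i from n down to 1, find the cell of Q containing i, remove the entry at that cell from P, and reverse-bump it up through P; the value ejected from row 1 is w(i).

Step i=9: Q has 9 at row 3, column 2; remove 9 from row 3 of P and reverse-bump: 9 enters row 2 and ejects 7; 7 enters row 1 and ejects 5. So w(9) = 5. P is now [[1, 3, 7, 8], [2, 4, 9], [6]].
Step i=8: Q has 8 at row 2, column 3; remove 9 from row 2 of P and reverse-bump: 9 enters row 1 and ejects 8. So w(8) = 8. P is now [[1, 3, 7, 9], [2, 4], [6]].
Step i=7: Q has 7 at row 3, column 1; remove 6 from row 3 of P and reverse-bump: 6 enters row 2 and ejects 4; 4 enters row 1 and ejects 3. So w(7) = 3. P is now [[1, 4, 7, 9], [2, 6]].
Step i=6: Q has 6 at row 1, column 4; remove that cell from P, ejecting 9. So w(6) = 9. P is now [[1, 4, 7], [2, 6]].
Step i=5: Q has 5 at row 1, column 3; remove that cell from P, ejecting 7. So w(5) = 7. P is now [[1, 4], [2, 6]].
Step i=4: Q has 4 at row 2, column 2; remove 6 from row 2 of P and reverse-bump: 6 enters row 1 and ejects 4. So w(4) = 4. P is now [[1, 6], [2]].
Step i=3: Q has 3 at row 2, column 1; remove 2 from row 2 of P and reverse-bump: 2 enters row 1 and ejects 1. So w(3) = 1. P is now [[2, 6]].
Step i=2: Q has 2 at row 1, column 2; remove that cell from P, ejecting 6. So w(2) = 6. P is now [[2]].
Step i=1: Q has 1 at row 1, column 1; remove that cell from P, ejecting 2. So w(1) = 2. P is now [].

So w = 2 6 1 4 7 9 3 8 5.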